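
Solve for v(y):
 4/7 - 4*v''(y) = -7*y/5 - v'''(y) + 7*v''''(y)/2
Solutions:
 v(y) = C1 + C2*y + 7*y^3/120 + 129*y^2/1120 + (C3*sin(sqrt(55)*y/7) + C4*cos(sqrt(55)*y/7))*exp(y/7)


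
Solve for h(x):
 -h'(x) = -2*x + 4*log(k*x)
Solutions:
 h(x) = C1 + x^2 - 4*x*log(k*x) + 4*x


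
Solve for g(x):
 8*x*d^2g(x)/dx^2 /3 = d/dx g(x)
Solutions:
 g(x) = C1 + C2*x^(11/8)


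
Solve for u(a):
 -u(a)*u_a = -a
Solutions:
 u(a) = -sqrt(C1 + a^2)
 u(a) = sqrt(C1 + a^2)


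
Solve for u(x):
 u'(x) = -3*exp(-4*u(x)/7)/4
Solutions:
 u(x) = 7*log(-I*(C1 - 3*x/7)^(1/4))
 u(x) = 7*log(I*(C1 - 3*x/7)^(1/4))
 u(x) = 7*log(-(C1 - 3*x/7)^(1/4))
 u(x) = 7*log(C1 - 3*x/7)/4


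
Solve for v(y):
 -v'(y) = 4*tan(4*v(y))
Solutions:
 v(y) = -asin(C1*exp(-16*y))/4 + pi/4
 v(y) = asin(C1*exp(-16*y))/4


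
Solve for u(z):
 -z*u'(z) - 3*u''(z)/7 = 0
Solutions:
 u(z) = C1 + C2*erf(sqrt(42)*z/6)


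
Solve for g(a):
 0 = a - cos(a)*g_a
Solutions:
 g(a) = C1 + Integral(a/cos(a), a)


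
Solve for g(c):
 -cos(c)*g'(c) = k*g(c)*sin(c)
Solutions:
 g(c) = C1*exp(k*log(cos(c)))


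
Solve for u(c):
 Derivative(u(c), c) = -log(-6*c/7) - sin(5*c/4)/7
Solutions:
 u(c) = C1 - c*log(-c) - c*log(6) + c + c*log(7) + 4*cos(5*c/4)/35


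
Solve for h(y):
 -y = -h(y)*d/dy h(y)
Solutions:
 h(y) = -sqrt(C1 + y^2)
 h(y) = sqrt(C1 + y^2)


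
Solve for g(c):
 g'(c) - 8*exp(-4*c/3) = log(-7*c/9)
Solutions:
 g(c) = C1 + c*log(-c) + c*(-2*log(3) - 1 + log(7)) - 6*exp(-4*c/3)


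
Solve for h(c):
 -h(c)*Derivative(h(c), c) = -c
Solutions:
 h(c) = -sqrt(C1 + c^2)
 h(c) = sqrt(C1 + c^2)


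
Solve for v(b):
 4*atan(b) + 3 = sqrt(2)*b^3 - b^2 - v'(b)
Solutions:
 v(b) = C1 + sqrt(2)*b^4/4 - b^3/3 - 4*b*atan(b) - 3*b + 2*log(b^2 + 1)


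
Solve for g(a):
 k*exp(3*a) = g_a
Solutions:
 g(a) = C1 + k*exp(3*a)/3


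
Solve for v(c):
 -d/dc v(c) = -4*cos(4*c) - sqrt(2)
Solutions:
 v(c) = C1 + sqrt(2)*c + sin(4*c)


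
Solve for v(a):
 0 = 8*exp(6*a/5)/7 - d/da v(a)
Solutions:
 v(a) = C1 + 20*exp(6*a/5)/21


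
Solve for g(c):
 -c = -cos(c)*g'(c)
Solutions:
 g(c) = C1 + Integral(c/cos(c), c)


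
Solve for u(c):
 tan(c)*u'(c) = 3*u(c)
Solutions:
 u(c) = C1*sin(c)^3


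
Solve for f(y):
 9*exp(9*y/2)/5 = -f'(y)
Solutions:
 f(y) = C1 - 2*exp(9*y/2)/5


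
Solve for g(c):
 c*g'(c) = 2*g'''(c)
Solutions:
 g(c) = C1 + Integral(C2*airyai(2^(2/3)*c/2) + C3*airybi(2^(2/3)*c/2), c)


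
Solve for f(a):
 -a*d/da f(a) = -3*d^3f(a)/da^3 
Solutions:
 f(a) = C1 + Integral(C2*airyai(3^(2/3)*a/3) + C3*airybi(3^(2/3)*a/3), a)


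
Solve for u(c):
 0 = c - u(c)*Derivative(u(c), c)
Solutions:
 u(c) = -sqrt(C1 + c^2)
 u(c) = sqrt(C1 + c^2)


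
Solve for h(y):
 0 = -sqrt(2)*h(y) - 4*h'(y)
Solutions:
 h(y) = C1*exp(-sqrt(2)*y/4)


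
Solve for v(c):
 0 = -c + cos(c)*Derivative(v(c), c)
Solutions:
 v(c) = C1 + Integral(c/cos(c), c)


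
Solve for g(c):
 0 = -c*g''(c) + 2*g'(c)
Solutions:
 g(c) = C1 + C2*c^3


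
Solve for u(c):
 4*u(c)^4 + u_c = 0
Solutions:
 u(c) = (-3^(2/3) - 3*3^(1/6)*I)*(1/(C1 + 4*c))^(1/3)/6
 u(c) = (-3^(2/3) + 3*3^(1/6)*I)*(1/(C1 + 4*c))^(1/3)/6
 u(c) = (1/(C1 + 12*c))^(1/3)


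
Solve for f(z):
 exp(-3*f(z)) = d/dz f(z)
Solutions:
 f(z) = log(C1 + 3*z)/3
 f(z) = log((-3^(1/3) - 3^(5/6)*I)*(C1 + z)^(1/3)/2)
 f(z) = log((-3^(1/3) + 3^(5/6)*I)*(C1 + z)^(1/3)/2)


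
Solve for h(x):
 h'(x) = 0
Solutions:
 h(x) = C1


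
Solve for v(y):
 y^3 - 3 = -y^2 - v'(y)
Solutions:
 v(y) = C1 - y^4/4 - y^3/3 + 3*y


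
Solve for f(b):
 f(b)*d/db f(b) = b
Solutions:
 f(b) = -sqrt(C1 + b^2)
 f(b) = sqrt(C1 + b^2)


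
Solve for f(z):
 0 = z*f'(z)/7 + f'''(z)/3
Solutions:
 f(z) = C1 + Integral(C2*airyai(-3^(1/3)*7^(2/3)*z/7) + C3*airybi(-3^(1/3)*7^(2/3)*z/7), z)


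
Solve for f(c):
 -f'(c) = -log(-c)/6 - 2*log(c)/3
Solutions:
 f(c) = C1 + 5*c*log(c)/6 + c*(-5 + I*pi)/6


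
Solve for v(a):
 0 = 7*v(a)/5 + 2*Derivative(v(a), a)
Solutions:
 v(a) = C1*exp(-7*a/10)


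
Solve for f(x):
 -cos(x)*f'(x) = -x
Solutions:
 f(x) = C1 + Integral(x/cos(x), x)


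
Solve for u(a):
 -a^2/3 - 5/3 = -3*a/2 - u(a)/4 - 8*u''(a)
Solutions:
 u(a) = C1*sin(sqrt(2)*a/8) + C2*cos(sqrt(2)*a/8) + 4*a^2/3 - 6*a - 236/3


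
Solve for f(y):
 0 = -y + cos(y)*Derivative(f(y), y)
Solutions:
 f(y) = C1 + Integral(y/cos(y), y)


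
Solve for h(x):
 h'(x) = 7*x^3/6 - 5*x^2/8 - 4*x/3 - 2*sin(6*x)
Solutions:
 h(x) = C1 + 7*x^4/24 - 5*x^3/24 - 2*x^2/3 + cos(6*x)/3


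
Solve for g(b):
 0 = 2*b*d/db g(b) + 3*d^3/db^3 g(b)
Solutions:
 g(b) = C1 + Integral(C2*airyai(-2^(1/3)*3^(2/3)*b/3) + C3*airybi(-2^(1/3)*3^(2/3)*b/3), b)


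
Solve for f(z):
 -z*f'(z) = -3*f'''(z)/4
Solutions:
 f(z) = C1 + Integral(C2*airyai(6^(2/3)*z/3) + C3*airybi(6^(2/3)*z/3), z)


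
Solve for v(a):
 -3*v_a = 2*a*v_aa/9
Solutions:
 v(a) = C1 + C2/a^(25/2)


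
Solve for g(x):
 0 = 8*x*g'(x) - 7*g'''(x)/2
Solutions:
 g(x) = C1 + Integral(C2*airyai(2*2^(1/3)*7^(2/3)*x/7) + C3*airybi(2*2^(1/3)*7^(2/3)*x/7), x)


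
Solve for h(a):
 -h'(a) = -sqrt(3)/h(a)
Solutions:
 h(a) = -sqrt(C1 + 2*sqrt(3)*a)
 h(a) = sqrt(C1 + 2*sqrt(3)*a)


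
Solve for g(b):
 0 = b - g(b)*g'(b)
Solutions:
 g(b) = -sqrt(C1 + b^2)
 g(b) = sqrt(C1 + b^2)


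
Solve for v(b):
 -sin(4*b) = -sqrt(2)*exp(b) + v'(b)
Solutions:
 v(b) = C1 + sqrt(2)*exp(b) + cos(4*b)/4


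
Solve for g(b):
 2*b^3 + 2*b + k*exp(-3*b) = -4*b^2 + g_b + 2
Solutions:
 g(b) = C1 + b^4/2 + 4*b^3/3 + b^2 - 2*b - k*exp(-3*b)/3


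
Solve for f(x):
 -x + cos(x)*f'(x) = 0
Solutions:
 f(x) = C1 + Integral(x/cos(x), x)


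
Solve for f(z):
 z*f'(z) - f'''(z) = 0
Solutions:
 f(z) = C1 + Integral(C2*airyai(z) + C3*airybi(z), z)


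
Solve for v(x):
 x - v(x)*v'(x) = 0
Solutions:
 v(x) = -sqrt(C1 + x^2)
 v(x) = sqrt(C1 + x^2)


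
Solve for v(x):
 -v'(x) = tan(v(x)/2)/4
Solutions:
 v(x) = -2*asin(C1*exp(-x/8)) + 2*pi
 v(x) = 2*asin(C1*exp(-x/8))


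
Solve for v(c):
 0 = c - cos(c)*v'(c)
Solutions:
 v(c) = C1 + Integral(c/cos(c), c)


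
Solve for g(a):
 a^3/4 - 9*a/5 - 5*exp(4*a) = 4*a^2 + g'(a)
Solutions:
 g(a) = C1 + a^4/16 - 4*a^3/3 - 9*a^2/10 - 5*exp(4*a)/4


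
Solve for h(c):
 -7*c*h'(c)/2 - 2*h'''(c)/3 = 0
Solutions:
 h(c) = C1 + Integral(C2*airyai(-42^(1/3)*c/2) + C3*airybi(-42^(1/3)*c/2), c)


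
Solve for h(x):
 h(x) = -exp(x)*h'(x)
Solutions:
 h(x) = C1*exp(exp(-x))


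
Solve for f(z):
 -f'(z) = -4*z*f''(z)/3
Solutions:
 f(z) = C1 + C2*z^(7/4)


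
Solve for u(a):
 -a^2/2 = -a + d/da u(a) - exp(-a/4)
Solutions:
 u(a) = C1 - a^3/6 + a^2/2 - 4*exp(-a/4)


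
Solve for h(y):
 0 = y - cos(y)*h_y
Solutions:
 h(y) = C1 + Integral(y/cos(y), y)


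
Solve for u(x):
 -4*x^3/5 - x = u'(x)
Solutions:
 u(x) = C1 - x^4/5 - x^2/2


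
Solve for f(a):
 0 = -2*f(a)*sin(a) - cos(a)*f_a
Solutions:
 f(a) = C1*cos(a)^2


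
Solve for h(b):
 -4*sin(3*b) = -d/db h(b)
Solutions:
 h(b) = C1 - 4*cos(3*b)/3


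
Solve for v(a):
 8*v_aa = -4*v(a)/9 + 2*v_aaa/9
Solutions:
 v(a) = C1*exp(a*(-(sqrt(3457) + 1729)^(1/3)/2 - 72/(sqrt(3457) + 1729)^(1/3) + 12))*sin(sqrt(3)*a*(-(sqrt(3457) + 1729)^(1/3)/2 + 72/(sqrt(3457) + 1729)^(1/3))) + C2*exp(a*(-(sqrt(3457) + 1729)^(1/3)/2 - 72/(sqrt(3457) + 1729)^(1/3) + 12))*cos(sqrt(3)*a*(-(sqrt(3457) + 1729)^(1/3)/2 + 72/(sqrt(3457) + 1729)^(1/3))) + C3*exp(a*(144/(sqrt(3457) + 1729)^(1/3) + 12 + (sqrt(3457) + 1729)^(1/3)))


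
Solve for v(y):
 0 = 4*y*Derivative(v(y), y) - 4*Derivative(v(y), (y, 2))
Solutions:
 v(y) = C1 + C2*erfi(sqrt(2)*y/2)


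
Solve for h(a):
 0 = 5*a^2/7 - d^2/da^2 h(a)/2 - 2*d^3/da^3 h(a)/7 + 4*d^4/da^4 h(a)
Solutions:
 h(a) = C1 + C2*a + C3*exp(a*(1 - 3*sqrt(11))/28) + C4*exp(a*(1 + 3*sqrt(11))/28) + 5*a^4/42 - 40*a^3/147 + 4080*a^2/343


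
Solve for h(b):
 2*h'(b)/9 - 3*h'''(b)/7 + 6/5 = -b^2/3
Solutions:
 h(b) = C1 + C2*exp(-sqrt(42)*b/9) + C3*exp(sqrt(42)*b/9) - b^3/2 - 783*b/70


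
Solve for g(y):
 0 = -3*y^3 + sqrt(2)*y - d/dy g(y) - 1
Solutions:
 g(y) = C1 - 3*y^4/4 + sqrt(2)*y^2/2 - y


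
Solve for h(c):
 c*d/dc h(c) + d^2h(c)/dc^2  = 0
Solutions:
 h(c) = C1 + C2*erf(sqrt(2)*c/2)


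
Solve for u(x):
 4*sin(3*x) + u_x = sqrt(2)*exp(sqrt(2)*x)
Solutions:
 u(x) = C1 + exp(sqrt(2)*x) + 4*cos(3*x)/3


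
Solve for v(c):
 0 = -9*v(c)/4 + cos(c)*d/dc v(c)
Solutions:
 v(c) = C1*(sin(c) + 1)^(9/8)/(sin(c) - 1)^(9/8)


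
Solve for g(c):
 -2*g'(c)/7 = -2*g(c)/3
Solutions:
 g(c) = C1*exp(7*c/3)


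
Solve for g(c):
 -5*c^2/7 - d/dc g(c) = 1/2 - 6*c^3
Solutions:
 g(c) = C1 + 3*c^4/2 - 5*c^3/21 - c/2


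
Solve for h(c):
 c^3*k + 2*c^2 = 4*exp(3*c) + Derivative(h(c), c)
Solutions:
 h(c) = C1 + c^4*k/4 + 2*c^3/3 - 4*exp(3*c)/3


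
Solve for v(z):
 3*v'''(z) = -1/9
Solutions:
 v(z) = C1 + C2*z + C3*z^2 - z^3/162


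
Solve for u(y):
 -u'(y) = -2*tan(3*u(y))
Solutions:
 u(y) = -asin(C1*exp(6*y))/3 + pi/3
 u(y) = asin(C1*exp(6*y))/3


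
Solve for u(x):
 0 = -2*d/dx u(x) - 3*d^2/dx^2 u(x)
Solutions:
 u(x) = C1 + C2*exp(-2*x/3)


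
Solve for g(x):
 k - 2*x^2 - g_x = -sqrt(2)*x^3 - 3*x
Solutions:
 g(x) = C1 + k*x + sqrt(2)*x^4/4 - 2*x^3/3 + 3*x^2/2


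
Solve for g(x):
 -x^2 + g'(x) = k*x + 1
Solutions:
 g(x) = C1 + k*x^2/2 + x^3/3 + x


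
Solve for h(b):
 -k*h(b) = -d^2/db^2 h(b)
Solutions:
 h(b) = C1*exp(-b*sqrt(k)) + C2*exp(b*sqrt(k))


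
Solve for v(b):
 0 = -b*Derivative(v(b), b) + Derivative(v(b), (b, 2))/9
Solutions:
 v(b) = C1 + C2*erfi(3*sqrt(2)*b/2)


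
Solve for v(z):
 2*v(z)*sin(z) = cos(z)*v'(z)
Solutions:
 v(z) = C1/cos(z)^2


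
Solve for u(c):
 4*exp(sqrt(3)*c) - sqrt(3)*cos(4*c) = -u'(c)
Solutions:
 u(c) = C1 - 4*sqrt(3)*exp(sqrt(3)*c)/3 + sqrt(3)*sin(4*c)/4


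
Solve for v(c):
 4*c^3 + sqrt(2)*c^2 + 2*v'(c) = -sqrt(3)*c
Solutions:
 v(c) = C1 - c^4/2 - sqrt(2)*c^3/6 - sqrt(3)*c^2/4


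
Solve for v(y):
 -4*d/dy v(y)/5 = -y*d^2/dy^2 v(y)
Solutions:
 v(y) = C1 + C2*y^(9/5)


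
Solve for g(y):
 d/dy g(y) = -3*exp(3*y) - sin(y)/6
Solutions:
 g(y) = C1 - exp(3*y) + cos(y)/6


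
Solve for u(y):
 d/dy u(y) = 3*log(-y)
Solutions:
 u(y) = C1 + 3*y*log(-y) - 3*y


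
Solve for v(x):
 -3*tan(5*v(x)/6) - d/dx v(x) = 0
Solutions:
 v(x) = -6*asin(C1*exp(-5*x/2))/5 + 6*pi/5
 v(x) = 6*asin(C1*exp(-5*x/2))/5


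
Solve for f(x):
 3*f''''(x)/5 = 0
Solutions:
 f(x) = C1 + C2*x + C3*x^2 + C4*x^3


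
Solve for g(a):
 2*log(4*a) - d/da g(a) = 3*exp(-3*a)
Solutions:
 g(a) = C1 + 2*a*log(a) + 2*a*(-1 + 2*log(2)) + exp(-3*a)


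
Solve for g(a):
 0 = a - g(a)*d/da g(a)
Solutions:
 g(a) = -sqrt(C1 + a^2)
 g(a) = sqrt(C1 + a^2)


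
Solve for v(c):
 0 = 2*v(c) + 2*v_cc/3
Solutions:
 v(c) = C1*sin(sqrt(3)*c) + C2*cos(sqrt(3)*c)


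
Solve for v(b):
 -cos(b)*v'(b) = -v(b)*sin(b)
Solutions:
 v(b) = C1/cos(b)


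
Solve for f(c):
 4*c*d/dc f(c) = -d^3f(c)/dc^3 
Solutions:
 f(c) = C1 + Integral(C2*airyai(-2^(2/3)*c) + C3*airybi(-2^(2/3)*c), c)


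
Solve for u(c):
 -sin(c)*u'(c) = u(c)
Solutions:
 u(c) = C1*sqrt(cos(c) + 1)/sqrt(cos(c) - 1)


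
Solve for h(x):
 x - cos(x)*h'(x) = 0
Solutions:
 h(x) = C1 + Integral(x/cos(x), x)


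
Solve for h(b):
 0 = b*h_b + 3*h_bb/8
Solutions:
 h(b) = C1 + C2*erf(2*sqrt(3)*b/3)


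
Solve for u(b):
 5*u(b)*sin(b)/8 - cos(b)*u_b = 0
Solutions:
 u(b) = C1/cos(b)^(5/8)


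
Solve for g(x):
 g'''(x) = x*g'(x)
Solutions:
 g(x) = C1 + Integral(C2*airyai(x) + C3*airybi(x), x)


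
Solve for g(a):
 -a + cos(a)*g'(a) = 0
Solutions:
 g(a) = C1 + Integral(a/cos(a), a)


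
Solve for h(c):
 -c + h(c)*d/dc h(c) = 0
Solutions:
 h(c) = -sqrt(C1 + c^2)
 h(c) = sqrt(C1 + c^2)


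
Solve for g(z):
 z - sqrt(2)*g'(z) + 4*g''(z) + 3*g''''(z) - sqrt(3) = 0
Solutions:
 g(z) = C1 + C2*exp(-2^(1/6)*z*(-8/(9 + sqrt(209))^(1/3) + 2^(2/3)*(9 + sqrt(209))^(1/3))/12)*sin(2^(1/6)*sqrt(3)*z*(8/(9 + sqrt(209))^(1/3) + 2^(2/3)*(9 + sqrt(209))^(1/3))/12) + C3*exp(-2^(1/6)*z*(-8/(9 + sqrt(209))^(1/3) + 2^(2/3)*(9 + sqrt(209))^(1/3))/12)*cos(2^(1/6)*sqrt(3)*z*(8/(9 + sqrt(209))^(1/3) + 2^(2/3)*(9 + sqrt(209))^(1/3))/12) + C4*exp(2^(1/6)*z*(-8/(9 + sqrt(209))^(1/3) + 2^(2/3)*(9 + sqrt(209))^(1/3))/6) + sqrt(2)*z^2/4 - sqrt(6)*z/2 + 2*z


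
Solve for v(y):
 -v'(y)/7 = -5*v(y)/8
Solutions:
 v(y) = C1*exp(35*y/8)


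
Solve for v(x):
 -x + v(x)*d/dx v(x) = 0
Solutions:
 v(x) = -sqrt(C1 + x^2)
 v(x) = sqrt(C1 + x^2)


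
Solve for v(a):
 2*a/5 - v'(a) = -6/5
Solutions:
 v(a) = C1 + a^2/5 + 6*a/5


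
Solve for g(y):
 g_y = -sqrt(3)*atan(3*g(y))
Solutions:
 Integral(1/atan(3*_y), (_y, g(y))) = C1 - sqrt(3)*y


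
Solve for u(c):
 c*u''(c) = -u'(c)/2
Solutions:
 u(c) = C1 + C2*sqrt(c)


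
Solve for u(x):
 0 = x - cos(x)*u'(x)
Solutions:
 u(x) = C1 + Integral(x/cos(x), x)


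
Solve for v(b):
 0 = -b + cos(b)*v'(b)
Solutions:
 v(b) = C1 + Integral(b/cos(b), b)


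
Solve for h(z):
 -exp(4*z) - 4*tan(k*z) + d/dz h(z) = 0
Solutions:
 h(z) = C1 + 4*Piecewise((-log(cos(k*z))/k, Ne(k, 0)), (0, True)) + exp(4*z)/4


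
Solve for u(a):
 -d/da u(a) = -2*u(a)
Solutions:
 u(a) = C1*exp(2*a)


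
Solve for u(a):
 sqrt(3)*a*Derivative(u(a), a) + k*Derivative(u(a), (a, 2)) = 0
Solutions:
 u(a) = C1 + C2*sqrt(k)*erf(sqrt(2)*3^(1/4)*a*sqrt(1/k)/2)


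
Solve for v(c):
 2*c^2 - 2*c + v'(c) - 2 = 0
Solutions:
 v(c) = C1 - 2*c^3/3 + c^2 + 2*c


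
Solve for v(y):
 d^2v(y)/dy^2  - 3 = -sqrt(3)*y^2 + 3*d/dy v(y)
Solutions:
 v(y) = C1 + C2*exp(3*y) + sqrt(3)*y^3/9 + sqrt(3)*y^2/9 - y + 2*sqrt(3)*y/27


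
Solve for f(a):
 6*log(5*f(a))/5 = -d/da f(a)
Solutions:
 5*Integral(1/(log(_y) + log(5)), (_y, f(a)))/6 = C1 - a


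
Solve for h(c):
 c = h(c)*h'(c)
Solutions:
 h(c) = -sqrt(C1 + c^2)
 h(c) = sqrt(C1 + c^2)


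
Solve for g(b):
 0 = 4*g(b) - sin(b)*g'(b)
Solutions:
 g(b) = C1*(cos(b)^2 - 2*cos(b) + 1)/(cos(b)^2 + 2*cos(b) + 1)


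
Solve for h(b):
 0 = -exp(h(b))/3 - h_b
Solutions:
 h(b) = log(1/(C1 + b)) + log(3)


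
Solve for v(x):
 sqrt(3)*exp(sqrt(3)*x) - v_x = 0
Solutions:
 v(x) = C1 + exp(sqrt(3)*x)


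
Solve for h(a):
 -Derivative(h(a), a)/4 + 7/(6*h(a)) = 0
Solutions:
 h(a) = -sqrt(C1 + 84*a)/3
 h(a) = sqrt(C1 + 84*a)/3


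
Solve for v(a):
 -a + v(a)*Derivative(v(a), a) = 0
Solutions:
 v(a) = -sqrt(C1 + a^2)
 v(a) = sqrt(C1 + a^2)


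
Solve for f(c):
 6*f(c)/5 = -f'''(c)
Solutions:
 f(c) = C3*exp(-5^(2/3)*6^(1/3)*c/5) + (C1*sin(2^(1/3)*3^(5/6)*5^(2/3)*c/10) + C2*cos(2^(1/3)*3^(5/6)*5^(2/3)*c/10))*exp(5^(2/3)*6^(1/3)*c/10)


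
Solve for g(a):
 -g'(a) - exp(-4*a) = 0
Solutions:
 g(a) = C1 + exp(-4*a)/4


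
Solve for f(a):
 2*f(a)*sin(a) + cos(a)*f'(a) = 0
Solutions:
 f(a) = C1*cos(a)^2


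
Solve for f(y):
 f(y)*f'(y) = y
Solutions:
 f(y) = -sqrt(C1 + y^2)
 f(y) = sqrt(C1 + y^2)


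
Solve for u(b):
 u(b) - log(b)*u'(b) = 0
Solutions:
 u(b) = C1*exp(li(b))


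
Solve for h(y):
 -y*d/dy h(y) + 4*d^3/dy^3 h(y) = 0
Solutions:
 h(y) = C1 + Integral(C2*airyai(2^(1/3)*y/2) + C3*airybi(2^(1/3)*y/2), y)


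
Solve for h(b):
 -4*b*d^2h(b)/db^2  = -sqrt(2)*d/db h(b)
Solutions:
 h(b) = C1 + C2*b^(sqrt(2)/4 + 1)


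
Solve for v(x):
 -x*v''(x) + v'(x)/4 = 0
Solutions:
 v(x) = C1 + C2*x^(5/4)


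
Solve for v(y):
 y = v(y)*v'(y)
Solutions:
 v(y) = -sqrt(C1 + y^2)
 v(y) = sqrt(C1 + y^2)


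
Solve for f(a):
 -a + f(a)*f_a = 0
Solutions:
 f(a) = -sqrt(C1 + a^2)
 f(a) = sqrt(C1 + a^2)


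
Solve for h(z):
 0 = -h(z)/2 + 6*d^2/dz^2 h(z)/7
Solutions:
 h(z) = C1*exp(-sqrt(21)*z/6) + C2*exp(sqrt(21)*z/6)


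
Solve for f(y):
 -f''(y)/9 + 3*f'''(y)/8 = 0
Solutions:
 f(y) = C1 + C2*y + C3*exp(8*y/27)


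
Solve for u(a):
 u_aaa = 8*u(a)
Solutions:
 u(a) = C3*exp(2*a) + (C1*sin(sqrt(3)*a) + C2*cos(sqrt(3)*a))*exp(-a)


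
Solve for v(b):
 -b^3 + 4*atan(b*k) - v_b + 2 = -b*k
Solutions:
 v(b) = C1 - b^4/4 + b^2*k/2 + 2*b + 4*Piecewise((b*atan(b*k) - log(b^2*k^2 + 1)/(2*k), Ne(k, 0)), (0, True))


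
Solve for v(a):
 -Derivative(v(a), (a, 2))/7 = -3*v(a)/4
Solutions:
 v(a) = C1*exp(-sqrt(21)*a/2) + C2*exp(sqrt(21)*a/2)


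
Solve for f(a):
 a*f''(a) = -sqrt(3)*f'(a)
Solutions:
 f(a) = C1 + C2*a^(1 - sqrt(3))


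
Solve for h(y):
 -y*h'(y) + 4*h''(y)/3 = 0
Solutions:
 h(y) = C1 + C2*erfi(sqrt(6)*y/4)


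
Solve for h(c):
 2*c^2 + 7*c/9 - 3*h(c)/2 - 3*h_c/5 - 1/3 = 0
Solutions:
 h(c) = C1*exp(-5*c/2) + 4*c^2/3 - 74*c/135 - 2/675


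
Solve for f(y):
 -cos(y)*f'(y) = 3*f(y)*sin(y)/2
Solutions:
 f(y) = C1*cos(y)^(3/2)


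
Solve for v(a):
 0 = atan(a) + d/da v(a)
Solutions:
 v(a) = C1 - a*atan(a) + log(a^2 + 1)/2


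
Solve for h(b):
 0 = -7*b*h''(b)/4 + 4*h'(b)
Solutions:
 h(b) = C1 + C2*b^(23/7)


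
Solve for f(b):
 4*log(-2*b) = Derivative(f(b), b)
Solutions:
 f(b) = C1 + 4*b*log(-b) + 4*b*(-1 + log(2))


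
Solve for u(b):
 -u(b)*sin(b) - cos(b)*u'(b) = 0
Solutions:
 u(b) = C1*cos(b)


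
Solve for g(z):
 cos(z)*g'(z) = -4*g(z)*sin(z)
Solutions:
 g(z) = C1*cos(z)^4


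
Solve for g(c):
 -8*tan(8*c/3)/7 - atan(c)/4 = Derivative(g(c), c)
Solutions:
 g(c) = C1 - c*atan(c)/4 + log(c^2 + 1)/8 + 3*log(cos(8*c/3))/7


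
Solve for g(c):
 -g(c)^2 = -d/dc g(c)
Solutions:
 g(c) = -1/(C1 + c)


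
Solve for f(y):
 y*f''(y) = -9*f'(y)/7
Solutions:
 f(y) = C1 + C2/y^(2/7)


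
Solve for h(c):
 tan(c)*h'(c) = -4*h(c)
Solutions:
 h(c) = C1/sin(c)^4


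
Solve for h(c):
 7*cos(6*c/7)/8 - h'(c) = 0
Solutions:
 h(c) = C1 + 49*sin(6*c/7)/48


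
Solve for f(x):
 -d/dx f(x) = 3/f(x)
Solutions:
 f(x) = -sqrt(C1 - 6*x)
 f(x) = sqrt(C1 - 6*x)


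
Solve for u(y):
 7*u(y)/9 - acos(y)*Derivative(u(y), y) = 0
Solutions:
 u(y) = C1*exp(7*Integral(1/acos(y), y)/9)


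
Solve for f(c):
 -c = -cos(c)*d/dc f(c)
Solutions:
 f(c) = C1 + Integral(c/cos(c), c)


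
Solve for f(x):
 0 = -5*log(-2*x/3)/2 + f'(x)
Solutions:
 f(x) = C1 + 5*x*log(-x)/2 + 5*x*(-log(3) - 1 + log(2))/2


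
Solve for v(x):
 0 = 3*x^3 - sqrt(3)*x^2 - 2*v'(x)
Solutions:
 v(x) = C1 + 3*x^4/8 - sqrt(3)*x^3/6


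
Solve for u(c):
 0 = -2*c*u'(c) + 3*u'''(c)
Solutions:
 u(c) = C1 + Integral(C2*airyai(2^(1/3)*3^(2/3)*c/3) + C3*airybi(2^(1/3)*3^(2/3)*c/3), c)


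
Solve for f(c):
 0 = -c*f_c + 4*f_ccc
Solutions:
 f(c) = C1 + Integral(C2*airyai(2^(1/3)*c/2) + C3*airybi(2^(1/3)*c/2), c)


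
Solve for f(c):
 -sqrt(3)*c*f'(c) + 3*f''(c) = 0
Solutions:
 f(c) = C1 + C2*erfi(sqrt(2)*3^(3/4)*c/6)


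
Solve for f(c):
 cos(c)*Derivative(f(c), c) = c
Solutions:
 f(c) = C1 + Integral(c/cos(c), c)


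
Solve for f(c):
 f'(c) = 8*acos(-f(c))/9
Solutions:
 Integral(1/acos(-_y), (_y, f(c))) = C1 + 8*c/9


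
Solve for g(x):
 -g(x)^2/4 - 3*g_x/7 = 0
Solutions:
 g(x) = 12/(C1 + 7*x)


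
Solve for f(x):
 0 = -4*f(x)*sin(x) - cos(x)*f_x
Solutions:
 f(x) = C1*cos(x)^4


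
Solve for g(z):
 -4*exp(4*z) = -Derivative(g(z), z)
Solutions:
 g(z) = C1 + exp(4*z)


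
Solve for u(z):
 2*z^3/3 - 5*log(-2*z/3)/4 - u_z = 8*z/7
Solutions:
 u(z) = C1 + z^4/6 - 4*z^2/7 - 5*z*log(-z)/4 + 5*z*(-log(2) + 1 + log(3))/4


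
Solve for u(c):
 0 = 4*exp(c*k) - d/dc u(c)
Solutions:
 u(c) = C1 + 4*exp(c*k)/k


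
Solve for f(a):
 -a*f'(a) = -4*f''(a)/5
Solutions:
 f(a) = C1 + C2*erfi(sqrt(10)*a/4)


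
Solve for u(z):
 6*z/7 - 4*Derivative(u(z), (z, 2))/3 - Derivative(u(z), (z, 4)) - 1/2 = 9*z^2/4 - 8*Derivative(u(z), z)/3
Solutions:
 u(z) = C1 + C2*exp(-2^(1/3)*z*(-2/(9 + sqrt(85))^(1/3) + 2^(1/3)*(9 + sqrt(85))^(1/3))/6)*sin(2^(1/3)*sqrt(3)*z*(2/(9 + sqrt(85))^(1/3) + 2^(1/3)*(9 + sqrt(85))^(1/3))/6) + C3*exp(-2^(1/3)*z*(-2/(9 + sqrt(85))^(1/3) + 2^(1/3)*(9 + sqrt(85))^(1/3))/6)*cos(2^(1/3)*sqrt(3)*z*(2/(9 + sqrt(85))^(1/3) + 2^(1/3)*(9 + sqrt(85))^(1/3))/6) + C4*exp(2^(1/3)*z*(-2/(9 + sqrt(85))^(1/3) + 2^(1/3)*(9 + sqrt(85))^(1/3))/3) + 9*z^3/32 + 117*z^2/448 + 201*z/448


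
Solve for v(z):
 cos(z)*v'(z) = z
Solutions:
 v(z) = C1 + Integral(z/cos(z), z)


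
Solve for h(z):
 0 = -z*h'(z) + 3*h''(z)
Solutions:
 h(z) = C1 + C2*erfi(sqrt(6)*z/6)


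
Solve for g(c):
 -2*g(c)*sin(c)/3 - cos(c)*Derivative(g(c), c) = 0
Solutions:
 g(c) = C1*cos(c)^(2/3)


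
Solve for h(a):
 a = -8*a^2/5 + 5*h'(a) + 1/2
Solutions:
 h(a) = C1 + 8*a^3/75 + a^2/10 - a/10


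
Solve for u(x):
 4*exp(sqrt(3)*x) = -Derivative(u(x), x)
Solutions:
 u(x) = C1 - 4*sqrt(3)*exp(sqrt(3)*x)/3


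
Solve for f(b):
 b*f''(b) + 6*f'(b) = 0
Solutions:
 f(b) = C1 + C2/b^5


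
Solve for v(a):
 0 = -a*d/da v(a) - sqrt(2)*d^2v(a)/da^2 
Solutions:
 v(a) = C1 + C2*erf(2^(1/4)*a/2)


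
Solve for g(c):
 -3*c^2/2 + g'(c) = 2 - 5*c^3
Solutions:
 g(c) = C1 - 5*c^4/4 + c^3/2 + 2*c


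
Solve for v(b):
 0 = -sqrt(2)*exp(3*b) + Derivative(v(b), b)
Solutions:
 v(b) = C1 + sqrt(2)*exp(3*b)/3


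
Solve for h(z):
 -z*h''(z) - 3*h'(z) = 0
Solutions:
 h(z) = C1 + C2/z^2


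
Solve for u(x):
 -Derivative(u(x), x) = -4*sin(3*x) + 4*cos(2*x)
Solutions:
 u(x) = C1 - 2*sin(2*x) - 4*cos(3*x)/3


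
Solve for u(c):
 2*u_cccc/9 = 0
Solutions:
 u(c) = C1 + C2*c + C3*c^2 + C4*c^3


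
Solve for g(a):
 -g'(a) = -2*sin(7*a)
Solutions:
 g(a) = C1 - 2*cos(7*a)/7


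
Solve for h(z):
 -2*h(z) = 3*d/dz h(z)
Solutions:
 h(z) = C1*exp(-2*z/3)


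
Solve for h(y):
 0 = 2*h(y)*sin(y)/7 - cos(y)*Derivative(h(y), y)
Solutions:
 h(y) = C1/cos(y)^(2/7)


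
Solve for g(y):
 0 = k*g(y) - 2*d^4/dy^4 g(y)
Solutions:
 g(y) = C1*exp(-2^(3/4)*k^(1/4)*y/2) + C2*exp(2^(3/4)*k^(1/4)*y/2) + C3*exp(-2^(3/4)*I*k^(1/4)*y/2) + C4*exp(2^(3/4)*I*k^(1/4)*y/2)


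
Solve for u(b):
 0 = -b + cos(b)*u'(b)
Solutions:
 u(b) = C1 + Integral(b/cos(b), b)


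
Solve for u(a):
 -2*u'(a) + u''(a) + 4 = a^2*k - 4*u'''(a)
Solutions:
 u(a) = C1 + C2*exp(a*(-1 + sqrt(33))/8) + C3*exp(-a*(1 + sqrt(33))/8) - a^3*k/6 - a^2*k/4 - 9*a*k/4 + 2*a


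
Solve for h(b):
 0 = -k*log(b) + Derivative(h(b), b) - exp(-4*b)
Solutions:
 h(b) = C1 + b*k*log(b) - b*k - exp(-4*b)/4


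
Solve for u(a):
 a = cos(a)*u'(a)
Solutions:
 u(a) = C1 + Integral(a/cos(a), a)


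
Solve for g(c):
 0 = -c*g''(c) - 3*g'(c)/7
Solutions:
 g(c) = C1 + C2*c^(4/7)


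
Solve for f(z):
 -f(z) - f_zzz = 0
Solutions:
 f(z) = C3*exp(-z) + (C1*sin(sqrt(3)*z/2) + C2*cos(sqrt(3)*z/2))*exp(z/2)


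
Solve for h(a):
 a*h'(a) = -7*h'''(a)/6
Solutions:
 h(a) = C1 + Integral(C2*airyai(-6^(1/3)*7^(2/3)*a/7) + C3*airybi(-6^(1/3)*7^(2/3)*a/7), a)


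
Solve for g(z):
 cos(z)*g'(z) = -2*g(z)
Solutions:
 g(z) = C1*(sin(z) - 1)/(sin(z) + 1)


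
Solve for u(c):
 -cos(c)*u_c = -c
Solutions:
 u(c) = C1 + Integral(c/cos(c), c)


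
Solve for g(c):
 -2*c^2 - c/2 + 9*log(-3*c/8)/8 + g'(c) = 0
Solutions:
 g(c) = C1 + 2*c^3/3 + c^2/4 - 9*c*log(-c)/8 + 9*c*(-log(3) + 1 + 3*log(2))/8


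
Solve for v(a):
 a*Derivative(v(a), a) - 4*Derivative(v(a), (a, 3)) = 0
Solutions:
 v(a) = C1 + Integral(C2*airyai(2^(1/3)*a/2) + C3*airybi(2^(1/3)*a/2), a)


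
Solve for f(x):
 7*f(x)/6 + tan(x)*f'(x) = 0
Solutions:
 f(x) = C1/sin(x)^(7/6)


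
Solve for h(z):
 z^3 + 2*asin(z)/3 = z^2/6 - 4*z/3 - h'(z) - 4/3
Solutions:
 h(z) = C1 - z^4/4 + z^3/18 - 2*z^2/3 - 2*z*asin(z)/3 - 4*z/3 - 2*sqrt(1 - z^2)/3


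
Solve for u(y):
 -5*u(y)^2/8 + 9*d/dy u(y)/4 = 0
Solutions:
 u(y) = -18/(C1 + 5*y)


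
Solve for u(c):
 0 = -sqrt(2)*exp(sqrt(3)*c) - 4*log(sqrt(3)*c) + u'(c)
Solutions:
 u(c) = C1 + 4*c*log(c) + 2*c*(-2 + log(3)) + sqrt(6)*exp(sqrt(3)*c)/3


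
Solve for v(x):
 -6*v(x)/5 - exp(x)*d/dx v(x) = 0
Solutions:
 v(x) = C1*exp(6*exp(-x)/5)


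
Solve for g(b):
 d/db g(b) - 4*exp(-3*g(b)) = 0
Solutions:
 g(b) = log(C1 + 12*b)/3
 g(b) = log((-3^(1/3) - 3^(5/6)*I)*(C1 + 4*b)^(1/3)/2)
 g(b) = log((-3^(1/3) + 3^(5/6)*I)*(C1 + 4*b)^(1/3)/2)


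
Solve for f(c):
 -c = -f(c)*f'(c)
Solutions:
 f(c) = -sqrt(C1 + c^2)
 f(c) = sqrt(C1 + c^2)


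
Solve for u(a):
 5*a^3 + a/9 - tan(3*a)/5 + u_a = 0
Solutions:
 u(a) = C1 - 5*a^4/4 - a^2/18 - log(cos(3*a))/15


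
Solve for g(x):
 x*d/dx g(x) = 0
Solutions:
 g(x) = C1


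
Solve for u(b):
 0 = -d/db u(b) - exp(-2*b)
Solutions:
 u(b) = C1 + exp(-2*b)/2


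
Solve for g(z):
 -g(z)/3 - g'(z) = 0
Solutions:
 g(z) = C1*exp(-z/3)


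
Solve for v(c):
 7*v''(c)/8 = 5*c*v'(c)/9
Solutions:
 v(c) = C1 + C2*erfi(2*sqrt(35)*c/21)


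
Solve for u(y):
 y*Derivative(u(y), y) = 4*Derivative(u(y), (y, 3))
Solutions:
 u(y) = C1 + Integral(C2*airyai(2^(1/3)*y/2) + C3*airybi(2^(1/3)*y/2), y)


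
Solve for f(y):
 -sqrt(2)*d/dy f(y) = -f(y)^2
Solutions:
 f(y) = -2/(C1 + sqrt(2)*y)


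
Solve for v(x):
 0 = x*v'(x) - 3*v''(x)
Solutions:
 v(x) = C1 + C2*erfi(sqrt(6)*x/6)


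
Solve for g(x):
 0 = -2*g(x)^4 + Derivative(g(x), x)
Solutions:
 g(x) = (-1/(C1 + 6*x))^(1/3)
 g(x) = (-1/(C1 + 2*x))^(1/3)*(-3^(2/3) - 3*3^(1/6)*I)/6
 g(x) = (-1/(C1 + 2*x))^(1/3)*(-3^(2/3) + 3*3^(1/6)*I)/6


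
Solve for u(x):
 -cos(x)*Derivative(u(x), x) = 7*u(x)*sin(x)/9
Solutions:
 u(x) = C1*cos(x)^(7/9)


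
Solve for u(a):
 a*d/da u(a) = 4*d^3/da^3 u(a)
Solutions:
 u(a) = C1 + Integral(C2*airyai(2^(1/3)*a/2) + C3*airybi(2^(1/3)*a/2), a)


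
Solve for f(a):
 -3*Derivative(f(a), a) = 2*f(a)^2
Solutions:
 f(a) = 3/(C1 + 2*a)


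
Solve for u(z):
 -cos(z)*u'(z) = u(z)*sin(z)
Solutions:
 u(z) = C1*cos(z)


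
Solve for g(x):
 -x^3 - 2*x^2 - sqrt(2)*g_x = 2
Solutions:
 g(x) = C1 - sqrt(2)*x^4/8 - sqrt(2)*x^3/3 - sqrt(2)*x


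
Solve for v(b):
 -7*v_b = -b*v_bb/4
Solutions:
 v(b) = C1 + C2*b^29


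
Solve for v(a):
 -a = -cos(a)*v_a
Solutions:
 v(a) = C1 + Integral(a/cos(a), a)


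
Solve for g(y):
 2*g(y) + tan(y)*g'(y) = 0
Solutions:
 g(y) = C1/sin(y)^2


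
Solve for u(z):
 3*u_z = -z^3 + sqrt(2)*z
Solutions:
 u(z) = C1 - z^4/12 + sqrt(2)*z^2/6


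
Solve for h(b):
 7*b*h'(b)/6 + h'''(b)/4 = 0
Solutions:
 h(b) = C1 + Integral(C2*airyai(-14^(1/3)*3^(2/3)*b/3) + C3*airybi(-14^(1/3)*3^(2/3)*b/3), b)


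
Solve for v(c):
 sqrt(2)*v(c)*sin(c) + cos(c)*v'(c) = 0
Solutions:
 v(c) = C1*cos(c)^(sqrt(2))


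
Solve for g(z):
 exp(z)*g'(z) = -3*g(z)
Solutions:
 g(z) = C1*exp(3*exp(-z))


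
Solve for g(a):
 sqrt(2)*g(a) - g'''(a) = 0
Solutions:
 g(a) = C3*exp(2^(1/6)*a) + (C1*sin(2^(1/6)*sqrt(3)*a/2) + C2*cos(2^(1/6)*sqrt(3)*a/2))*exp(-2^(1/6)*a/2)


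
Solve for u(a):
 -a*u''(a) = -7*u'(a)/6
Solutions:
 u(a) = C1 + C2*a^(13/6)


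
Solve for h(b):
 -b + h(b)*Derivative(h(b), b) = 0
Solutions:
 h(b) = -sqrt(C1 + b^2)
 h(b) = sqrt(C1 + b^2)


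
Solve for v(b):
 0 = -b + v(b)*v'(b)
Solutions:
 v(b) = -sqrt(C1 + b^2)
 v(b) = sqrt(C1 + b^2)


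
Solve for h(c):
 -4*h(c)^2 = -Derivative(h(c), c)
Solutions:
 h(c) = -1/(C1 + 4*c)


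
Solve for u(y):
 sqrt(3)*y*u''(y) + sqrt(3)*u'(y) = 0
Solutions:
 u(y) = C1 + C2*log(y)


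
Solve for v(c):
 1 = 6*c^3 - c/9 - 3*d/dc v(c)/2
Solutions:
 v(c) = C1 + c^4 - c^2/27 - 2*c/3


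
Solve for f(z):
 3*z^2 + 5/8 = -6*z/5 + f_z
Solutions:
 f(z) = C1 + z^3 + 3*z^2/5 + 5*z/8


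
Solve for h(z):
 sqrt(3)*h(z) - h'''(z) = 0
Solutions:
 h(z) = C3*exp(3^(1/6)*z) + (C1*sin(3^(2/3)*z/2) + C2*cos(3^(2/3)*z/2))*exp(-3^(1/6)*z/2)


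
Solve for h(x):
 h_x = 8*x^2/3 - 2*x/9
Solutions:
 h(x) = C1 + 8*x^3/9 - x^2/9


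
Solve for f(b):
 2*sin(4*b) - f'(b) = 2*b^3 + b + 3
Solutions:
 f(b) = C1 - b^4/2 - b^2/2 - 3*b - cos(4*b)/2


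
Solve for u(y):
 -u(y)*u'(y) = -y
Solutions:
 u(y) = -sqrt(C1 + y^2)
 u(y) = sqrt(C1 + y^2)


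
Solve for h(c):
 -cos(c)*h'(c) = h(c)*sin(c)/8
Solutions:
 h(c) = C1*cos(c)^(1/8)


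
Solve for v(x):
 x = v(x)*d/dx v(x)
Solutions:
 v(x) = -sqrt(C1 + x^2)
 v(x) = sqrt(C1 + x^2)


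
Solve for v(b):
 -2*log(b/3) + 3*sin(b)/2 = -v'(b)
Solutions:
 v(b) = C1 + 2*b*log(b) - 2*b*log(3) - 2*b + 3*cos(b)/2


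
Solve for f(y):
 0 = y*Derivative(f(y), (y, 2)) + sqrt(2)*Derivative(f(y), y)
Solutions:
 f(y) = C1 + C2*y^(1 - sqrt(2))


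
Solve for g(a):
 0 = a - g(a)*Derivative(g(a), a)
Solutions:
 g(a) = -sqrt(C1 + a^2)
 g(a) = sqrt(C1 + a^2)


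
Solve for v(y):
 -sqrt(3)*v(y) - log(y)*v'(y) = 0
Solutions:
 v(y) = C1*exp(-sqrt(3)*li(y))


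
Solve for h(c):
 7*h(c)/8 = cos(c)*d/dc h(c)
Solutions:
 h(c) = C1*(sin(c) + 1)^(7/16)/(sin(c) - 1)^(7/16)


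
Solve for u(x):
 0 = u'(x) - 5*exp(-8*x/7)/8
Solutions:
 u(x) = C1 - 35*exp(-8*x/7)/64


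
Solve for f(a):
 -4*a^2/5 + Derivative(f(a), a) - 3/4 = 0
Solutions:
 f(a) = C1 + 4*a^3/15 + 3*a/4


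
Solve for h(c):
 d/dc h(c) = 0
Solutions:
 h(c) = C1


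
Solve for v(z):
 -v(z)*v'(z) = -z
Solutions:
 v(z) = -sqrt(C1 + z^2)
 v(z) = sqrt(C1 + z^2)


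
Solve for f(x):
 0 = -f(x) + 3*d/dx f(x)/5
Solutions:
 f(x) = C1*exp(5*x/3)


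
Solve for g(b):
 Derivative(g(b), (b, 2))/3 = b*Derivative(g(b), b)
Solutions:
 g(b) = C1 + C2*erfi(sqrt(6)*b/2)


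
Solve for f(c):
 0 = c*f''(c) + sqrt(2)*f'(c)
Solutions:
 f(c) = C1 + C2*c^(1 - sqrt(2))


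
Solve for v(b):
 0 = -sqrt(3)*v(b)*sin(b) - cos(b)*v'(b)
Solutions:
 v(b) = C1*cos(b)^(sqrt(3))


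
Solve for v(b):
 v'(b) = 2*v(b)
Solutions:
 v(b) = C1*exp(2*b)


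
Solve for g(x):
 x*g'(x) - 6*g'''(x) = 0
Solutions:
 g(x) = C1 + Integral(C2*airyai(6^(2/3)*x/6) + C3*airybi(6^(2/3)*x/6), x)


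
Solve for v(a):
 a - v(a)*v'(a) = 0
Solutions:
 v(a) = -sqrt(C1 + a^2)
 v(a) = sqrt(C1 + a^2)


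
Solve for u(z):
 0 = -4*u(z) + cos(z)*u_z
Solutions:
 u(z) = C1*(sin(z)^2 + 2*sin(z) + 1)/(sin(z)^2 - 2*sin(z) + 1)


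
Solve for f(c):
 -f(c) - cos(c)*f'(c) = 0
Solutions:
 f(c) = C1*sqrt(sin(c) - 1)/sqrt(sin(c) + 1)


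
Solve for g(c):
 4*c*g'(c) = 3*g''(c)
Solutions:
 g(c) = C1 + C2*erfi(sqrt(6)*c/3)


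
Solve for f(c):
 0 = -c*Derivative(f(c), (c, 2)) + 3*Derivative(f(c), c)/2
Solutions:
 f(c) = C1 + C2*c^(5/2)


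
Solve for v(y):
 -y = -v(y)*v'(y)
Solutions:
 v(y) = -sqrt(C1 + y^2)
 v(y) = sqrt(C1 + y^2)


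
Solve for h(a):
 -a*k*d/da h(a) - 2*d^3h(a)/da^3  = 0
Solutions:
 h(a) = C1 + Integral(C2*airyai(2^(2/3)*a*(-k)^(1/3)/2) + C3*airybi(2^(2/3)*a*(-k)^(1/3)/2), a)


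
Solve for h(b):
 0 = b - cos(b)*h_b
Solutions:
 h(b) = C1 + Integral(b/cos(b), b)


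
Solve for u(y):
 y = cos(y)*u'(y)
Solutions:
 u(y) = C1 + Integral(y/cos(y), y)


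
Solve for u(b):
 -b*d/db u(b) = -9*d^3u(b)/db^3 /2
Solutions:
 u(b) = C1 + Integral(C2*airyai(6^(1/3)*b/3) + C3*airybi(6^(1/3)*b/3), b)


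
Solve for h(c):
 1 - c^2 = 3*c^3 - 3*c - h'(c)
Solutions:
 h(c) = C1 + 3*c^4/4 + c^3/3 - 3*c^2/2 - c


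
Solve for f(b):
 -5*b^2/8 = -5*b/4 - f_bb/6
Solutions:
 f(b) = C1 + C2*b + 5*b^4/16 - 5*b^3/4


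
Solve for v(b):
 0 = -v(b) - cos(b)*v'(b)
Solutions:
 v(b) = C1*sqrt(sin(b) - 1)/sqrt(sin(b) + 1)


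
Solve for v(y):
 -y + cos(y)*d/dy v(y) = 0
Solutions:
 v(y) = C1 + Integral(y/cos(y), y)


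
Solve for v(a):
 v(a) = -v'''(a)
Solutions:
 v(a) = C3*exp(-a) + (C1*sin(sqrt(3)*a/2) + C2*cos(sqrt(3)*a/2))*exp(a/2)


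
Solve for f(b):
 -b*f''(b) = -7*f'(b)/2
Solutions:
 f(b) = C1 + C2*b^(9/2)


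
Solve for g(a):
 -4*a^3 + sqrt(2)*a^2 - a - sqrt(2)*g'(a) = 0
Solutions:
 g(a) = C1 - sqrt(2)*a^4/2 + a^3/3 - sqrt(2)*a^2/4


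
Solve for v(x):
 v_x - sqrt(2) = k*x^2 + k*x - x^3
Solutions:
 v(x) = C1 + k*x^3/3 + k*x^2/2 - x^4/4 + sqrt(2)*x


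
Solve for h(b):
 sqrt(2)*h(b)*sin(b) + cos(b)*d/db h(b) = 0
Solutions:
 h(b) = C1*cos(b)^(sqrt(2))


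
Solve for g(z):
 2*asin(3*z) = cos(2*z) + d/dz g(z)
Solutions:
 g(z) = C1 + 2*z*asin(3*z) + 2*sqrt(1 - 9*z^2)/3 - sin(2*z)/2


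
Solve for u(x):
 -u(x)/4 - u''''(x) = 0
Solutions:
 u(x) = (C1*sin(x/2) + C2*cos(x/2))*exp(-x/2) + (C3*sin(x/2) + C4*cos(x/2))*exp(x/2)


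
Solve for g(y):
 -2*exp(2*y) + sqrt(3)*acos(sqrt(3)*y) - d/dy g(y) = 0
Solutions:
 g(y) = C1 + sqrt(3)*(y*acos(sqrt(3)*y) - sqrt(3)*sqrt(1 - 3*y^2)/3) - exp(2*y)


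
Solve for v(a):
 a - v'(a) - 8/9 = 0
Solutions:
 v(a) = C1 + a^2/2 - 8*a/9


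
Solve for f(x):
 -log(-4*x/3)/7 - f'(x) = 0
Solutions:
 f(x) = C1 - x*log(-x)/7 + x*(-2*log(2) + 1 + log(3))/7


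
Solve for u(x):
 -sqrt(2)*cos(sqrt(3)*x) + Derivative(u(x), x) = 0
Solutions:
 u(x) = C1 + sqrt(6)*sin(sqrt(3)*x)/3


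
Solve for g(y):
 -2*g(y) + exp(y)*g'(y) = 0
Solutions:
 g(y) = C1*exp(-2*exp(-y))


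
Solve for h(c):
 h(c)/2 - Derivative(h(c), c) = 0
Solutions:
 h(c) = C1*exp(c/2)


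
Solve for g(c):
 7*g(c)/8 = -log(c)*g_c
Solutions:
 g(c) = C1*exp(-7*li(c)/8)


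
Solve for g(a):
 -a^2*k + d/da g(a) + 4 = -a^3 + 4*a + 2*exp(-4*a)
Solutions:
 g(a) = C1 - a^4/4 + a^3*k/3 + 2*a^2 - 4*a - exp(-4*a)/2


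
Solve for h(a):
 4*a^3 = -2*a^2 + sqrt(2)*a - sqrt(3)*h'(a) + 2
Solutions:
 h(a) = C1 - sqrt(3)*a^4/3 - 2*sqrt(3)*a^3/9 + sqrt(6)*a^2/6 + 2*sqrt(3)*a/3


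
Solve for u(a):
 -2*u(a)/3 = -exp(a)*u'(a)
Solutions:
 u(a) = C1*exp(-2*exp(-a)/3)


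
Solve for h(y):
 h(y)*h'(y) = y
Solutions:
 h(y) = -sqrt(C1 + y^2)
 h(y) = sqrt(C1 + y^2)


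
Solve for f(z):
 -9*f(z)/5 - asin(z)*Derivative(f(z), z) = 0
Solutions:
 f(z) = C1*exp(-9*Integral(1/asin(z), z)/5)


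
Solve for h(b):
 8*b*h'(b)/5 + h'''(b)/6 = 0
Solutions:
 h(b) = C1 + Integral(C2*airyai(-2*5^(2/3)*6^(1/3)*b/5) + C3*airybi(-2*5^(2/3)*6^(1/3)*b/5), b)


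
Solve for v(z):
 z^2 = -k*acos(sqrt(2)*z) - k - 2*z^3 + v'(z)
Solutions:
 v(z) = C1 + k*z + k*(z*acos(sqrt(2)*z) - sqrt(2)*sqrt(1 - 2*z^2)/2) + z^4/2 + z^3/3


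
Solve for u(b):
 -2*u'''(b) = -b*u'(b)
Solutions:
 u(b) = C1 + Integral(C2*airyai(2^(2/3)*b/2) + C3*airybi(2^(2/3)*b/2), b)


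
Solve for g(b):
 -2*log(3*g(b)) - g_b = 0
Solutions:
 Integral(1/(log(_y) + log(3)), (_y, g(b)))/2 = C1 - b


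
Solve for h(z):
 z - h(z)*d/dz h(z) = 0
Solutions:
 h(z) = -sqrt(C1 + z^2)
 h(z) = sqrt(C1 + z^2)


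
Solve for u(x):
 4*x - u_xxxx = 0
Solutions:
 u(x) = C1 + C2*x + C3*x^2 + C4*x^3 + x^5/30


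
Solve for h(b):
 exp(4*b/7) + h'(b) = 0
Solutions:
 h(b) = C1 - 7*exp(4*b/7)/4


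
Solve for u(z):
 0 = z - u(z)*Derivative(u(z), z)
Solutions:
 u(z) = -sqrt(C1 + z^2)
 u(z) = sqrt(C1 + z^2)


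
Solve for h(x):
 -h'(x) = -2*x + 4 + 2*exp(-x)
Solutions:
 h(x) = C1 + x^2 - 4*x + 2*exp(-x)


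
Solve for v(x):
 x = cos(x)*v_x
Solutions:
 v(x) = C1 + Integral(x/cos(x), x)


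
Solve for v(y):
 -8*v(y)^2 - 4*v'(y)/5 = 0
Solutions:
 v(y) = 1/(C1 + 10*y)


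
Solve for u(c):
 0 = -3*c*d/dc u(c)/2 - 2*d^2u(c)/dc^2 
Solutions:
 u(c) = C1 + C2*erf(sqrt(6)*c/4)


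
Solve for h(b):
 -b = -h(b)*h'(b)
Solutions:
 h(b) = -sqrt(C1 + b^2)
 h(b) = sqrt(C1 + b^2)


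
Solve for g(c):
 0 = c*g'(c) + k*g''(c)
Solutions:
 g(c) = C1 + C2*sqrt(k)*erf(sqrt(2)*c*sqrt(1/k)/2)


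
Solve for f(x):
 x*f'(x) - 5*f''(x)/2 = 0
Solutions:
 f(x) = C1 + C2*erfi(sqrt(5)*x/5)


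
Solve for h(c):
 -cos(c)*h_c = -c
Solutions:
 h(c) = C1 + Integral(c/cos(c), c)


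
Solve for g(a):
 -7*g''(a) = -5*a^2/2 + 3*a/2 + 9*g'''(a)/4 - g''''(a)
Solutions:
 g(a) = C1 + C2*a + C3*exp(-7*a/4) + C4*exp(4*a) + 5*a^4/168 - 29*a^3/392 + 1343*a^2/10976


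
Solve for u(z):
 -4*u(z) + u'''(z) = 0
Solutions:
 u(z) = C3*exp(2^(2/3)*z) + (C1*sin(2^(2/3)*sqrt(3)*z/2) + C2*cos(2^(2/3)*sqrt(3)*z/2))*exp(-2^(2/3)*z/2)


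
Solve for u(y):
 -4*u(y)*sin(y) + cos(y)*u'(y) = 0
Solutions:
 u(y) = C1/cos(y)^4


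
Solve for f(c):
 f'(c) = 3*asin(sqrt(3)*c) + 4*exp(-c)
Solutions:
 f(c) = C1 + 3*c*asin(sqrt(3)*c) + sqrt(3)*sqrt(1 - 3*c^2) - 4*exp(-c)


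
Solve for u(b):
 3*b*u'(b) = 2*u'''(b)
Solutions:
 u(b) = C1 + Integral(C2*airyai(2^(2/3)*3^(1/3)*b/2) + C3*airybi(2^(2/3)*3^(1/3)*b/2), b)


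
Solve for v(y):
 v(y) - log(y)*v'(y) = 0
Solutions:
 v(y) = C1*exp(li(y))


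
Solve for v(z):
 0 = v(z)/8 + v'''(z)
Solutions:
 v(z) = C3*exp(-z/2) + (C1*sin(sqrt(3)*z/4) + C2*cos(sqrt(3)*z/4))*exp(z/4)


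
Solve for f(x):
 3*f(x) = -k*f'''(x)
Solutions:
 f(x) = C1*exp(3^(1/3)*x*(-1/k)^(1/3)) + C2*exp(x*(-1/k)^(1/3)*(-3^(1/3) + 3^(5/6)*I)/2) + C3*exp(-x*(-1/k)^(1/3)*(3^(1/3) + 3^(5/6)*I)/2)


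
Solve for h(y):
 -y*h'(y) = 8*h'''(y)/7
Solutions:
 h(y) = C1 + Integral(C2*airyai(-7^(1/3)*y/2) + C3*airybi(-7^(1/3)*y/2), y)


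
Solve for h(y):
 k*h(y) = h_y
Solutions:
 h(y) = C1*exp(k*y)


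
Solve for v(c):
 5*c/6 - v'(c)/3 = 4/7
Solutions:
 v(c) = C1 + 5*c^2/4 - 12*c/7


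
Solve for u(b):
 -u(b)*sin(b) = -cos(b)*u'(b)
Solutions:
 u(b) = C1/cos(b)


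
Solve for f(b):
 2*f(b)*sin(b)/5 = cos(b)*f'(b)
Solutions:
 f(b) = C1/cos(b)^(2/5)


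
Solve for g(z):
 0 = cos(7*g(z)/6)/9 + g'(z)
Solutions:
 z/9 - 3*log(sin(7*g(z)/6) - 1)/7 + 3*log(sin(7*g(z)/6) + 1)/7 = C1


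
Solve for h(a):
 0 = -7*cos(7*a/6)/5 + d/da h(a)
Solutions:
 h(a) = C1 + 6*sin(7*a/6)/5


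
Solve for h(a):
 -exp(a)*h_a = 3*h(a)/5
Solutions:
 h(a) = C1*exp(3*exp(-a)/5)


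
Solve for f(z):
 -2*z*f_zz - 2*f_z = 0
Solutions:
 f(z) = C1 + C2*log(z)


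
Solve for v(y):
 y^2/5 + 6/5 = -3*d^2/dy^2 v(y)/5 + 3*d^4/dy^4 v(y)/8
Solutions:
 v(y) = C1 + C2*y + C3*exp(-2*sqrt(10)*y/5) + C4*exp(2*sqrt(10)*y/5) - y^4/36 - 29*y^2/24


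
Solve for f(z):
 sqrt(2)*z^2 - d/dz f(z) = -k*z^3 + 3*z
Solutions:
 f(z) = C1 + k*z^4/4 + sqrt(2)*z^3/3 - 3*z^2/2


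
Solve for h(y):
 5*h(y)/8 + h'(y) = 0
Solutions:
 h(y) = C1*exp(-5*y/8)


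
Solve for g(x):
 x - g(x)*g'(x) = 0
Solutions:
 g(x) = -sqrt(C1 + x^2)
 g(x) = sqrt(C1 + x^2)


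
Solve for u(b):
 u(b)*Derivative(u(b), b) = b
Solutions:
 u(b) = -sqrt(C1 + b^2)
 u(b) = sqrt(C1 + b^2)


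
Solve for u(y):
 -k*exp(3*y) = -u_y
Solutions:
 u(y) = C1 + k*exp(3*y)/3


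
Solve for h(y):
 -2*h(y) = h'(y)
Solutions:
 h(y) = C1*exp(-2*y)


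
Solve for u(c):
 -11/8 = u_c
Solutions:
 u(c) = C1 - 11*c/8


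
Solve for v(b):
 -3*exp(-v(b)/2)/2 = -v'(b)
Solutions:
 v(b) = 2*log(C1 + 3*b/4)


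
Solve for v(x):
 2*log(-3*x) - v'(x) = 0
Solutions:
 v(x) = C1 + 2*x*log(-x) + 2*x*(-1 + log(3))


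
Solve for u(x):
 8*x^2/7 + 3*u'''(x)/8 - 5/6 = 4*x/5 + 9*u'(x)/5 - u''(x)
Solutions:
 u(x) = C1 + C2*exp(2*x*(-10 + sqrt(370))/15) + C3*exp(-2*x*(10 + sqrt(370))/15) + 40*x^3/189 + 74*x^2/567 - 545*x/10206


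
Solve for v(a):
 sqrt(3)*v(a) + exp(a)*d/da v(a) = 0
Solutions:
 v(a) = C1*exp(sqrt(3)*exp(-a))
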